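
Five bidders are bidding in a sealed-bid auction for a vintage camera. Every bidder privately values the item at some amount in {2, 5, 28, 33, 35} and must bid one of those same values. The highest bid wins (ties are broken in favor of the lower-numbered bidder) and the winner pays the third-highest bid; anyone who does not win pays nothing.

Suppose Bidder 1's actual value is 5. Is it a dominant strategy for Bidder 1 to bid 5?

No

Consider the case where Bidder 2 bids 2, Bidder 3 bids 2, Bidder 4 bids 2 and Bidder 5 bids 28.
Truthful bid 5: loses, pays 0, utility 0.
Bid 28 instead: wins, pays 2, utility 5 - 2 = 3.
Since 3 > 0, bidding 28 is strictly better here, so truthful bidding is not dominant.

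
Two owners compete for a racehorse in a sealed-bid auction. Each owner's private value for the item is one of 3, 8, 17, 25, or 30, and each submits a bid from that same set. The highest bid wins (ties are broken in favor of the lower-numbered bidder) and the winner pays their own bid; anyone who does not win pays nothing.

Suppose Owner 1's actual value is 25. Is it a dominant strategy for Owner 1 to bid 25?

Consider the case where Owner 2 bids 3.
Truthful bid 25: wins, pays 25, utility 25 - 25 = 0.
Bid 3 instead: wins, pays 3, utility 25 - 3 = 22.
Since 22 > 0, bidding 3 is strictly better here, so truthful bidding is not dominant.

No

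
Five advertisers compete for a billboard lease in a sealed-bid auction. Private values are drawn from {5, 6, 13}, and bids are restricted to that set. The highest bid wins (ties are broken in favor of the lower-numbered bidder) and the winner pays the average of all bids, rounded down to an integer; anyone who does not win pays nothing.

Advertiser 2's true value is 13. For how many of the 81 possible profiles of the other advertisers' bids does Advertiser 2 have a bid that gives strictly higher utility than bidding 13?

Others bid (5, 5, 5, 5): truth gives 7; bid 6 gives 8 > 7. Violating.
Others bid (5, 5, 5, 6): truth gives 7; bid 6 gives 8 > 7. Violating.
Others bid (5, 5, 6, 5): truth gives 7; bid 6 gives 8 > 7. Violating.
Others bid (5, 5, 6, 6): truth gives 6; bid 6 gives 8 > 6. Violating.
Others bid (5, 5, 5, 13): truth gives 5; no alternative beats it.
Others bid (5, 5, 6, 13): truth gives 5; no alternative beats it.
(Checking all 81 profiles: 8 have a profitable deviation, 73 do not.)

8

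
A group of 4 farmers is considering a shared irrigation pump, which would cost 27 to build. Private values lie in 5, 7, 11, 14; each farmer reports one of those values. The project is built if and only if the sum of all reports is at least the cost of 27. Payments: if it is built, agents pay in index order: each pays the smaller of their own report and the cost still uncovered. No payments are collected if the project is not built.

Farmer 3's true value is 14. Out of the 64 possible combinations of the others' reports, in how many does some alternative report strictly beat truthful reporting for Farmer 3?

Others report (5, 5, 7): truth gives 0; report 11 gives 3 > 0. Violating.
Others report (5, 5, 11): truth gives 0; report 7 gives 7 > 0. Violating.
Others report (5, 5, 14): truth gives 0; report 5 gives 9 > 0. Violating.
Others report (5, 7, 5): truth gives 0; report 11 gives 3 > 0. Violating.
Others report (5, 5, 5): truth gives 0; no alternative beats it.
Others report (11, 11, 5): truth gives 9; no alternative beats it.
(Checking all 64 profiles: 47 have a profitable deviation, 17 do not.)

47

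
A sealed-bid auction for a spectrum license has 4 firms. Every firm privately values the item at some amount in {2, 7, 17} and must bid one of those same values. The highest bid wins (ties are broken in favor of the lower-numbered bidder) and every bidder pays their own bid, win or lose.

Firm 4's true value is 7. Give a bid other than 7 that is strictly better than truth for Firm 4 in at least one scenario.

Suppose Firm 1 bids 2, Firm 2 bids 2 and Firm 3 bids 7.
Bid 7: loses but pays 7, utility -7.
Bid 2: loses but pays 2, utility -2.
So bidding 2 beats truth here (-2 > -7).

2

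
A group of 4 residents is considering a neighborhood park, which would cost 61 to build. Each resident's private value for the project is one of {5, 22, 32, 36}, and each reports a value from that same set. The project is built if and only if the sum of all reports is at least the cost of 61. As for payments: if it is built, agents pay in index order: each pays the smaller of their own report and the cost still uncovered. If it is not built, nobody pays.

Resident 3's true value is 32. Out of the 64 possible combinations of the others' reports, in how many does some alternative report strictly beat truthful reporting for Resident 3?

Others report (5, 5, 32): truth gives 0; report 22 gives 10 > 0. Violating.
Others report (5, 5, 36): truth gives 0; report 22 gives 10 > 0. Violating.
Others report (5, 22, 22): truth gives 0; report 22 gives 10 > 0. Violating.
Others report (5, 22, 32): truth gives 0; report 5 gives 27 > 0. Violating.
Others report (5, 5, 5): truth gives 0; no alternative beats it.
Others report (5, 5, 22): truth gives 0; no alternative beats it.
(Checking all 64 profiles: 33 have a profitable deviation, 31 do not.)

33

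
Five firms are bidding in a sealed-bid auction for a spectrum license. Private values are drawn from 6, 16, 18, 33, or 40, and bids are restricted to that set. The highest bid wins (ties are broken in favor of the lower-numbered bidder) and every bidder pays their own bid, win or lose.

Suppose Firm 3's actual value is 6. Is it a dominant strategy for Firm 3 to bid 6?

Yes

Check each profile of the others' bids and compare truth against every alternative bid.
Others bid (6, 6, 6, 33): truth gives -6, best alternative gives -16.
Others bid (6, 6, 6, 40): truth gives -6, best alternative gives -16.
Others bid (6, 6, 16, 33): truth gives -6, best alternative gives -16.
Others bid (6, 6, 16, 40): truth gives -6, best alternative gives -16.
Others bid (6, 6, 18, 33): truth gives -6, best alternative gives -16.
Others bid (6, 6, 18, 40): truth gives -6, best alternative gives -16.
(Remaining 619 profiles checked similarly; truth is weakly best in each.)
In every case the truthful bid is at least as good as any alternative, so it is a dominant strategy.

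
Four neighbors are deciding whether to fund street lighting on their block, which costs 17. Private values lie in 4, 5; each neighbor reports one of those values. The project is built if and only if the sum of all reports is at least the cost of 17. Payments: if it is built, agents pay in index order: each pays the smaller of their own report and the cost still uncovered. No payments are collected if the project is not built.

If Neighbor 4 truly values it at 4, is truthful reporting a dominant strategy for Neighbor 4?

Yes

Check each profile of the others' reports and compare truth against every alternative report.
Others report (4, 4, 4): truth gives 0, best alternative gives -1.
Others report (5, 5, 5): truth gives 2, best alternative gives 2.
Others report (4, 5, 5): truth gives 1, best alternative gives 1.
Others report (5, 4, 5): truth gives 1, best alternative gives 1.
Others report (5, 5, 4): truth gives 1, best alternative gives 1.
Others report (4, 4, 5): truth gives 0, best alternative gives 0.
(Remaining 2 profiles checked similarly; truth is weakly best in each.)
In every case the truthful report is at least as good as any alternative, so it is a dominant strategy.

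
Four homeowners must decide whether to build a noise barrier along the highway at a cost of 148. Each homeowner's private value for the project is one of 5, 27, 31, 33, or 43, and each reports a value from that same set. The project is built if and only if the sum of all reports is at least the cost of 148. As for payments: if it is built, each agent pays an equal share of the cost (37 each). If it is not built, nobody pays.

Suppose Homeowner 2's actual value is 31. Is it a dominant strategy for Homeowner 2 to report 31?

Consider the case where Homeowner 1 reports 31, Homeowner 3 reports 43 and Homeowner 4 reports 43.
Truthful report 31: project built, pays 37, utility 31 - 37 = -6.
Report 5 instead: project not built, utility 0.
Since 0 > -6, reporting 5 is strictly better here, so truthful reporting is not dominant.

No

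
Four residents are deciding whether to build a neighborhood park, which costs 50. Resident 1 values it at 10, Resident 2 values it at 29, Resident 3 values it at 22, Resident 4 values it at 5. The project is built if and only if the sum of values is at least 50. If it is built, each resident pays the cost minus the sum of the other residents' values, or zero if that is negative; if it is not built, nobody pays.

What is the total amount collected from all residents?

Total value 66 ≥ cost 50, so it is built.
Resident 1: others sum to 56; max(0, 50 - 56) = 0.
Resident 2: others sum to 37; max(0, 50 - 37) = 13.
Resident 3: others sum to 44; max(0, 50 - 44) = 6.
Resident 4: others sum to 61; max(0, 50 - 61) = 0.
Total collected = 0 + 13 + 6 + 0 = 19.

19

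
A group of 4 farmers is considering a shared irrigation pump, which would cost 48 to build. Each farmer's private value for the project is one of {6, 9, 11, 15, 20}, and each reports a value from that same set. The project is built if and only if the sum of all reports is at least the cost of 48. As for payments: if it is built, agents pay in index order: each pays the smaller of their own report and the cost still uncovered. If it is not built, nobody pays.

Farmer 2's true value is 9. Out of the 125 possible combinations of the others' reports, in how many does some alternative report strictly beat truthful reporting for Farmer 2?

Others report (6, 20, 20): truth gives 0; report 6 gives 3 > 0. Violating.
Others report (9, 15, 20): truth gives 0; report 6 gives 3 > 0. Violating.
Others report (9, 20, 15): truth gives 0; report 6 gives 3 > 0. Violating.
Others report (9, 20, 20): truth gives 0; report 6 gives 3 > 0. Violating.
Others report (6, 6, 6): truth gives 0; no alternative beats it.
Others report (6, 6, 9): truth gives 0; no alternative beats it.
(Checking all 125 profiles: 32 have a profitable deviation, 93 do not.)

32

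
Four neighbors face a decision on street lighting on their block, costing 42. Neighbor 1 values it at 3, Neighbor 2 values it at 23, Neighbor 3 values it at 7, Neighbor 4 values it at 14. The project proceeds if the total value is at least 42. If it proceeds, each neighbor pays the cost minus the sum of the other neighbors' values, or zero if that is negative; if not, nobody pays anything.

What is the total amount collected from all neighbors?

Total value 47 ≥ cost 42, so it is built.
Neighbor 1: others sum to 44; max(0, 42 - 44) = 0.
Neighbor 2: others sum to 24; max(0, 42 - 24) = 18.
Neighbor 3: others sum to 40; max(0, 42 - 40) = 2.
Neighbor 4: others sum to 33; max(0, 42 - 33) = 9.
Total collected = 0 + 18 + 2 + 9 = 29.

29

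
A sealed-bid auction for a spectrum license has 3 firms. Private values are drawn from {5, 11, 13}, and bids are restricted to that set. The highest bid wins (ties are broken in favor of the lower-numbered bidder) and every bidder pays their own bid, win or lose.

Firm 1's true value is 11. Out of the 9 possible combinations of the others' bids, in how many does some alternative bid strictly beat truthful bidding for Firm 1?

6

Others bid (5, 5): truth gives 0; bid 5 gives 6 > 0. Violating.
Others bid (5, 13): truth gives -11; bid 13 gives -2 > -11. Violating.
Others bid (11, 13): truth gives -11; bid 13 gives -2 > -11. Violating.
Others bid (13, 5): truth gives -11; bid 13 gives -2 > -11. Violating.
Others bid (5, 11): truth gives 0; no alternative beats it.
Others bid (11, 5): truth gives 0; no alternative beats it.
(Checking all 9 profiles: 6 have a profitable deviation, 3 do not.)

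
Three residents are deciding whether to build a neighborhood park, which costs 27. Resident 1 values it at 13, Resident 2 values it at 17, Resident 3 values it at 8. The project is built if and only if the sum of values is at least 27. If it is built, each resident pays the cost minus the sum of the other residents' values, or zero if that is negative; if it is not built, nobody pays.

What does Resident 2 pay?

6

Total value 38 ≥ cost 27, so the project is built.
The other residents' values sum to 21.
Cost minus that sum is 27 - 21 = 6.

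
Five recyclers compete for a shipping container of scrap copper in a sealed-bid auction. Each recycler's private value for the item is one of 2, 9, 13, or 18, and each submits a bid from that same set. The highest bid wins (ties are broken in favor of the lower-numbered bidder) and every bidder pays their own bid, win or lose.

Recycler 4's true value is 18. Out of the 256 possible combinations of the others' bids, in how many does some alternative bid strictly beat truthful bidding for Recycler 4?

Others bid (2, 2, 2, 2): truth gives 0; bid 9 gives 9 > 0. Violating.
Others bid (2, 2, 2, 9): truth gives 0; bid 9 gives 9 > 0. Violating.
Others bid (2, 2, 2, 13): truth gives 0; bid 13 gives 5 > 0. Violating.
Others bid (2, 2, 9, 2): truth gives 0; bid 13 gives 5 > 0. Violating.
Others bid (2, 2, 2, 18): truth gives 0; no alternative beats it.
Others bid (2, 2, 9, 18): truth gives 0; no alternative beats it.
(Checking all 256 profiles: 172 have a profitable deviation, 84 do not.)

172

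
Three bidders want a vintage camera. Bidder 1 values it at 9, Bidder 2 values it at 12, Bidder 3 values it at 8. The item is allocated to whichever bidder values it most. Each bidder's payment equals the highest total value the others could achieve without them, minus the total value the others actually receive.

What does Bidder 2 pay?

9

Bidder 2 has the highest value and receives the item.
Without Bidder 2, the item would go to the next-highest value, 9, so the others could achieve 9.
With Bidder 2 present and winning, the others receive nothing, so their total is 0.
Payment = 9 - 0 = 9.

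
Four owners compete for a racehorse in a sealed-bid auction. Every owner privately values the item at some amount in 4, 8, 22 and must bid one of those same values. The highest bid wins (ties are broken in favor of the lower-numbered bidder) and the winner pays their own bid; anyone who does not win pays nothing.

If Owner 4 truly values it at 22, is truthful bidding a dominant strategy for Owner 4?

No

Consider the case where Owner 1 bids 4, Owner 2 bids 4 and Owner 3 bids 4.
Truthful bid 22: wins, pays 22, utility 22 - 22 = 0.
Bid 8 instead: wins, pays 8, utility 22 - 8 = 14.
Since 14 > 0, bidding 8 is strictly better here, so truthful bidding is not dominant.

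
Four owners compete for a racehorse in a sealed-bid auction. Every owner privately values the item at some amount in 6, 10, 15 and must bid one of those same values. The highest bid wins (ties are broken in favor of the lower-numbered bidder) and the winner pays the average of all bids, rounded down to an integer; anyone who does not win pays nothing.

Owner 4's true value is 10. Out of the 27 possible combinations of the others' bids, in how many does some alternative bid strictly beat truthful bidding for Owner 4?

3

Others bid (6, 6, 10): truth gives 0; bid 15 gives 1 > 0. Violating.
Others bid (6, 10, 6): truth gives 0; bid 15 gives 1 > 0. Violating.
Others bid (10, 6, 6): truth gives 0; bid 15 gives 1 > 0. Violating.
Others bid (6, 6, 6): truth gives 3; no alternative beats it.
Others bid (6, 6, 15): truth gives 0; no alternative beats it.
(Checking all 27 profiles: 3 have a profitable deviation, 24 do not.)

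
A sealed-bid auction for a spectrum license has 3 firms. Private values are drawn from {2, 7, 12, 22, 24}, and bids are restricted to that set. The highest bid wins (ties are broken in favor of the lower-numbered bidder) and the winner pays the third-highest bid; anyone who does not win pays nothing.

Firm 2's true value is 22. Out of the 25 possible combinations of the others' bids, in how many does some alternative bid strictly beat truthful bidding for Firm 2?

Others bid (2, 24): truth gives 0; bid 24 gives 20 > 0. Violating.
Others bid (7, 24): truth gives 0; bid 24 gives 15 > 0. Violating.
Others bid (12, 24): truth gives 0; bid 24 gives 10 > 0. Violating.
Others bid (22, 2): truth gives 0; bid 24 gives 20 > 0. Violating.
Others bid (2, 2): truth gives 20; no alternative beats it.
Others bid (2, 7): truth gives 20; no alternative beats it.
(Checking all 25 profiles: 6 have a profitable deviation, 19 do not.)

6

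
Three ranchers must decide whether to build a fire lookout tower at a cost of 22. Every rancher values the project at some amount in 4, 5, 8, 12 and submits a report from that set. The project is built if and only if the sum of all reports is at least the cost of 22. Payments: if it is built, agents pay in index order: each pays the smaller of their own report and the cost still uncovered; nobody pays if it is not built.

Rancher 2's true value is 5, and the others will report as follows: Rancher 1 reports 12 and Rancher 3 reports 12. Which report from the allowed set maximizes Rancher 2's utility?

Report 4: project built, pays 4, utility 5 - 4 = 1.
Report 5: project built, pays 5, utility 5 - 5 = 0.
Report 8: project built, pays 8, utility 5 - 8 = -3.
Report 12: project built, pays 10, utility 5 - 10 = -5.
The best choice is 4 with utility 1.

4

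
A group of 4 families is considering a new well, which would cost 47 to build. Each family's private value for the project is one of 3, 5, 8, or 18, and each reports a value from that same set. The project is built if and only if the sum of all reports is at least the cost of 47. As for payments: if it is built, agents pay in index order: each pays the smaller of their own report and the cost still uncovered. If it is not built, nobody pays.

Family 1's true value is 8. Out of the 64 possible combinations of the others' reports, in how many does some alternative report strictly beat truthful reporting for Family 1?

4

Others report (8, 18, 18): truth gives 0; report 3 gives 5 > 0. Violating.
Others report (18, 8, 18): truth gives 0; report 3 gives 5 > 0. Violating.
Others report (18, 18, 8): truth gives 0; report 3 gives 5 > 0. Violating.
Others report (18, 18, 18): truth gives 0; report 3 gives 5 > 0. Violating.
Others report (3, 3, 3): truth gives 0; no alternative beats it.
Others report (3, 3, 5): truth gives 0; no alternative beats it.
(Checking all 64 profiles: 4 have a profitable deviation, 60 do not.)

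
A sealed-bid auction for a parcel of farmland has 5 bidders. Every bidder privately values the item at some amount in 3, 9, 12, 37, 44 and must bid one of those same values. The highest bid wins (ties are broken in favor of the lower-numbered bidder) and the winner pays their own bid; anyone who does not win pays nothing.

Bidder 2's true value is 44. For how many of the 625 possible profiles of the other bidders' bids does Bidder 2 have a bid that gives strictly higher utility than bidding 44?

192

Others bid (3, 3, 3, 3): truth gives 0; bid 9 gives 35 > 0. Violating.
Others bid (3, 3, 3, 9): truth gives 0; bid 9 gives 35 > 0. Violating.
Others bid (3, 3, 3, 12): truth gives 0; bid 12 gives 32 > 0. Violating.
Others bid (3, 3, 3, 37): truth gives 0; bid 37 gives 7 > 0. Violating.
Others bid (3, 3, 3, 44): truth gives 0; no alternative beats it.
Others bid (3, 3, 9, 44): truth gives 0; no alternative beats it.
(Checking all 625 profiles: 192 have a profitable deviation, 433 do not.)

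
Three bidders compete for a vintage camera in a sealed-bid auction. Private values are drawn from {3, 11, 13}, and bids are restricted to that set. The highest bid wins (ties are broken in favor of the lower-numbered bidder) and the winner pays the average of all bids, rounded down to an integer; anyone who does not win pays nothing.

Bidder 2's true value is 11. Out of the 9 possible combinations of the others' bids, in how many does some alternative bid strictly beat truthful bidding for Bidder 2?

2

Others bid (3, 13): truth gives 0; bid 13 gives 2 > 0. Violating.
Others bid (11, 3): truth gives 0; bid 13 gives 2 > 0. Violating.
Others bid (3, 3): truth gives 6; no alternative beats it.
Others bid (3, 11): truth gives 3; no alternative beats it.
(Checking all 9 profiles: 2 have a profitable deviation, 7 do not.)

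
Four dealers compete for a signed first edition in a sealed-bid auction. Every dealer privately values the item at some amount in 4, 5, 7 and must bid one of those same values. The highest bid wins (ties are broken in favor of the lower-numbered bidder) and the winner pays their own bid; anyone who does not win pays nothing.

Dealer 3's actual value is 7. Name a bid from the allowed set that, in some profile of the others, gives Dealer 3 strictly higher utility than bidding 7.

5

Suppose Dealer 1 bids 4, Dealer 2 bids 4 and Dealer 4 bids 4.
Bid 7: wins, pays 7, utility 7 - 7 = 0.
Bid 5: wins, pays 5, utility 7 - 5 = 2.
So bidding 5 beats truth here (2 > 0).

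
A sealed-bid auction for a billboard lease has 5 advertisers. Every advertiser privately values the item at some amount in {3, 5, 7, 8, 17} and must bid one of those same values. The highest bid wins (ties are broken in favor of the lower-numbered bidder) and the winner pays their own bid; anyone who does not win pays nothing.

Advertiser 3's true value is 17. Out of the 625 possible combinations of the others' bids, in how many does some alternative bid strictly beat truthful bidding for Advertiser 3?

Others bid (3, 3, 3, 3): truth gives 0; bid 5 gives 12 > 0. Violating.
Others bid (3, 3, 3, 5): truth gives 0; bid 5 gives 12 > 0. Violating.
Others bid (3, 3, 3, 7): truth gives 0; bid 7 gives 10 > 0. Violating.
Others bid (3, 3, 3, 8): truth gives 0; bid 8 gives 9 > 0. Violating.
Others bid (3, 3, 3, 17): truth gives 0; no alternative beats it.
Others bid (3, 3, 5, 17): truth gives 0; no alternative beats it.
(Checking all 625 profiles: 144 have a profitable deviation, 481 do not.)

144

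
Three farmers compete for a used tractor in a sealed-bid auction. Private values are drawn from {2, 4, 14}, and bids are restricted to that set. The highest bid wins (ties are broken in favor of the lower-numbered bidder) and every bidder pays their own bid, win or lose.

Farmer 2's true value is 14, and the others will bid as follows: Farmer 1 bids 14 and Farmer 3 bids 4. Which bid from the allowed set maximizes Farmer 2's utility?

2

Bid 2: loses but pays 2, utility -2.
Bid 4: loses but pays 4, utility -4.
Bid 14: loses but pays 14, utility -14.
The best choice is 2 with utility -2.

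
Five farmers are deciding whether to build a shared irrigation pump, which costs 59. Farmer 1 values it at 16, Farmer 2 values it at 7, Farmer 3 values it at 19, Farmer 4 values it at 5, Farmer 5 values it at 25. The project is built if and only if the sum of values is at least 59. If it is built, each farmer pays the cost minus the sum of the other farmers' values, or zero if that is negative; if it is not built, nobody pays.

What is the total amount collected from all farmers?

Total value 72 ≥ cost 59, so it is built.
Farmer 1: others sum to 56; max(0, 59 - 56) = 3.
Farmer 2: others sum to 65; max(0, 59 - 65) = 0.
Farmer 3: others sum to 53; max(0, 59 - 53) = 6.
Farmer 4: others sum to 67; max(0, 59 - 67) = 0.
Farmer 5: others sum to 47; max(0, 59 - 47) = 12.
Total collected = 3 + 0 + 6 + 0 + 12 = 21.

21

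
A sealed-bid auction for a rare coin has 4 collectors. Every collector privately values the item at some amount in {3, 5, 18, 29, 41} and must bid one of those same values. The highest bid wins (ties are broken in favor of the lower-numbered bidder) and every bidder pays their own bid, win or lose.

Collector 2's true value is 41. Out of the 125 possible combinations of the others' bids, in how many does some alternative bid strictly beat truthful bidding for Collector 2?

73

Others bid (3, 3, 3): truth gives 0; bid 5 gives 36 > 0. Violating.
Others bid (3, 3, 5): truth gives 0; bid 5 gives 36 > 0. Violating.
Others bid (3, 3, 18): truth gives 0; bid 18 gives 23 > 0. Violating.
Others bid (3, 3, 29): truth gives 0; bid 29 gives 12 > 0. Violating.
Others bid (3, 3, 41): truth gives 0; no alternative beats it.
Others bid (3, 5, 41): truth gives 0; no alternative beats it.
(Checking all 125 profiles: 73 have a profitable deviation, 52 do not.)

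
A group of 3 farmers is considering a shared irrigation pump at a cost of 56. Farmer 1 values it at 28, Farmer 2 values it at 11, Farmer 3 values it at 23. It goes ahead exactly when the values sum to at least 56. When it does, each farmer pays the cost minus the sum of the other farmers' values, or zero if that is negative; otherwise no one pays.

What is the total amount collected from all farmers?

44

Total value 62 ≥ cost 56, so it is built.
Farmer 1: others sum to 34; max(0, 56 - 34) = 22.
Farmer 2: others sum to 51; max(0, 56 - 51) = 5.
Farmer 3: others sum to 39; max(0, 56 - 39) = 17.
Total collected = 22 + 5 + 17 = 44.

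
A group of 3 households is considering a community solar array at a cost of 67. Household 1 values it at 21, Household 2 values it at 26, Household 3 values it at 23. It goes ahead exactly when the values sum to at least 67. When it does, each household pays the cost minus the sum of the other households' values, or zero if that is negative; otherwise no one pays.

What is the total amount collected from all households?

61

Total value 70 ≥ cost 67, so it is built.
Household 1: others sum to 49; max(0, 67 - 49) = 18.
Household 2: others sum to 44; max(0, 67 - 44) = 23.
Household 3: others sum to 47; max(0, 67 - 47) = 20.
Total collected = 18 + 23 + 20 = 61.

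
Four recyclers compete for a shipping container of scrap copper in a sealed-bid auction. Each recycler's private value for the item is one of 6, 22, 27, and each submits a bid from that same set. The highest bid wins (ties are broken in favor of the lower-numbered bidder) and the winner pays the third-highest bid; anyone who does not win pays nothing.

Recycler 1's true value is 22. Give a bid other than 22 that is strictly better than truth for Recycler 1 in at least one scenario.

27

Suppose Recycler 2 bids 6, Recycler 3 bids 6 and Recycler 4 bids 27.
Bid 22: loses, pays 0, utility 0.
Bid 27: wins, pays 6, utility 22 - 6 = 16.
So bidding 27 beats truth here (16 > 0).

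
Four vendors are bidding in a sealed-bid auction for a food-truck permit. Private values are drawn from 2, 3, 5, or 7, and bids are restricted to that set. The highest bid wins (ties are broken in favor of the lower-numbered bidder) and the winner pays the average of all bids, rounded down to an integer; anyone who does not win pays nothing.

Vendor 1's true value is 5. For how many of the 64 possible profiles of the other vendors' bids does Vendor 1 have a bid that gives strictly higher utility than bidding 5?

Others bid (2, 2, 3): truth gives 2; bid 3 gives 3 > 2. Violating.
Others bid (2, 2, 7): truth gives 0; bid 7 gives 1 > 0. Violating.
Others bid (2, 3, 2): truth gives 2; bid 3 gives 3 > 2. Violating.
Others bid (2, 3, 3): truth gives 2; bid 3 gives 3 > 2. Violating.
Others bid (2, 2, 2): truth gives 3; no alternative beats it.
Others bid (2, 2, 5): truth gives 2; no alternative beats it.
(Checking all 64 profiles: 15 have a profitable deviation, 49 do not.)

15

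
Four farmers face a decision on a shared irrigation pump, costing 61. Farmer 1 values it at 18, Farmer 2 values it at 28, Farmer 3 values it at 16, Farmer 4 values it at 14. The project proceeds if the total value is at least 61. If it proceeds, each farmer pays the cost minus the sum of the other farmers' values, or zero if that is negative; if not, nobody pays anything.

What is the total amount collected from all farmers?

17

Total value 76 ≥ cost 61, so it is built.
Farmer 1: others sum to 58; max(0, 61 - 58) = 3.
Farmer 2: others sum to 48; max(0, 61 - 48) = 13.
Farmer 3: others sum to 60; max(0, 61 - 60) = 1.
Farmer 4: others sum to 62; max(0, 61 - 62) = 0.
Total collected = 3 + 13 + 1 + 0 = 17.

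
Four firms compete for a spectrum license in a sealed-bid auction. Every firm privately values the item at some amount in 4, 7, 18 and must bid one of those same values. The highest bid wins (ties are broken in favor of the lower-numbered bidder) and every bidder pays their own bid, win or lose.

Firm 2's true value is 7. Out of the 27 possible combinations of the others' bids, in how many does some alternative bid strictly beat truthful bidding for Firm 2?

Others bid (4, 4, 18): truth gives -7; bid 4 gives -4 > -7. Violating.
Others bid (4, 7, 18): truth gives -7; bid 4 gives -4 > -7. Violating.
Others bid (4, 18, 4): truth gives -7; bid 4 gives -4 > -7. Violating.
Others bid (4, 18, 7): truth gives -7; bid 4 gives -4 > -7. Violating.
Others bid (4, 4, 4): truth gives 0; no alternative beats it.
Others bid (4, 4, 7): truth gives 0; no alternative beats it.
(Checking all 27 profiles: 23 have a profitable deviation, 4 do not.)

23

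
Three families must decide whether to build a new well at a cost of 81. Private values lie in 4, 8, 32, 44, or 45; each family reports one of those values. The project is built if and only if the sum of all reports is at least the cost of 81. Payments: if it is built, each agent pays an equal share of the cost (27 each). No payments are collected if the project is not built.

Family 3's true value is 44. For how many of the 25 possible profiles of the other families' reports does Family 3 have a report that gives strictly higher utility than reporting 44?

Others report (4, 32): truth gives 0; report 45 gives 17 > 0. Violating.
Others report (32, 4): truth gives 0; report 45 gives 17 > 0. Violating.
Others report (4, 4): truth gives 0; no alternative beats it.
Others report (4, 8): truth gives 0; no alternative beats it.
(Checking all 25 profiles: 2 have a profitable deviation, 23 do not.)

2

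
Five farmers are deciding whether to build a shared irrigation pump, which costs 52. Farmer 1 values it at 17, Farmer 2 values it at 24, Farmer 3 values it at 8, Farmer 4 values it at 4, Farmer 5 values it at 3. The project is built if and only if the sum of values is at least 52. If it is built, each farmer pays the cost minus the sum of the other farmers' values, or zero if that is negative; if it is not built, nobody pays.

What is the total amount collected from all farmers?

Total value 56 ≥ cost 52, so it is built.
Farmer 1: others sum to 39; max(0, 52 - 39) = 13.
Farmer 2: others sum to 32; max(0, 52 - 32) = 20.
Farmer 3: others sum to 48; max(0, 52 - 48) = 4.
Farmer 4: others sum to 52; max(0, 52 - 52) = 0.
Farmer 5: others sum to 53; max(0, 52 - 53) = 0.
Total collected = 13 + 20 + 4 + 0 + 0 = 37.

37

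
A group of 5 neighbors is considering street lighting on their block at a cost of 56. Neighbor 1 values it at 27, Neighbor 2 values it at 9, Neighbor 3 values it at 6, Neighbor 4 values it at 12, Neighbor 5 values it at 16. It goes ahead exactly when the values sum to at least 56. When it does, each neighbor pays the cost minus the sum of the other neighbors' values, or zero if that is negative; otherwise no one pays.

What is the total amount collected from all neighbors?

Total value 70 ≥ cost 56, so it is built.
Neighbor 1: others sum to 43; max(0, 56 - 43) = 13.
Neighbor 2: others sum to 61; max(0, 56 - 61) = 0.
Neighbor 3: others sum to 64; max(0, 56 - 64) = 0.
Neighbor 4: others sum to 58; max(0, 56 - 58) = 0.
Neighbor 5: others sum to 54; max(0, 56 - 54) = 2.
Total collected = 13 + 0 + 0 + 0 + 2 = 15.

15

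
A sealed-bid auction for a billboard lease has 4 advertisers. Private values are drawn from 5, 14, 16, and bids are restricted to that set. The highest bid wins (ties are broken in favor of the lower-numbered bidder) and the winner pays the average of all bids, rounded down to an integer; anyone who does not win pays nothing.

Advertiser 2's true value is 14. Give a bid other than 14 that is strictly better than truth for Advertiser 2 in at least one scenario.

16

Suppose Advertiser 1 bids 5, Advertiser 3 bids 5 and Advertiser 4 bids 16.
Bid 14: loses, pays 0, utility 0.
Bid 16: wins, pays 10, utility 14 - 10 = 4.
So bidding 16 beats truth here (4 > 0).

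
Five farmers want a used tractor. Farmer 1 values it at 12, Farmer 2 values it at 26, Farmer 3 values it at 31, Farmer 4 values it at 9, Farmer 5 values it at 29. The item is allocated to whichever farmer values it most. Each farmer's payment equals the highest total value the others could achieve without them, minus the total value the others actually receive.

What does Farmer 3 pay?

Farmer 3 has the highest value and receives the item.
Without Farmer 3, the item would go to the next-highest value, 29, so the others could achieve 29.
With Farmer 3 present and winning, the others receive nothing, so their total is 0.
Payment = 29 - 0 = 29.

29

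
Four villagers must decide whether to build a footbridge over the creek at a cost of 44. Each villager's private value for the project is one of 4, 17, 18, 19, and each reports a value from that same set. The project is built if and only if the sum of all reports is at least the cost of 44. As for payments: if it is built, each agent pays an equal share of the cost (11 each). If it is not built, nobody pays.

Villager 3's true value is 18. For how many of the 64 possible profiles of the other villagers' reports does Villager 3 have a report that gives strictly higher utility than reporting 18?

3

Others report (4, 4, 17): truth gives 0; report 19 gives 7 > 0. Violating.
Others report (4, 17, 4): truth gives 0; report 19 gives 7 > 0. Violating.
Others report (17, 4, 4): truth gives 0; report 19 gives 7 > 0. Violating.
Others report (4, 4, 4): truth gives 0; no alternative beats it.
Others report (4, 4, 18): truth gives 7; no alternative beats it.
(Checking all 64 profiles: 3 have a profitable deviation, 61 do not.)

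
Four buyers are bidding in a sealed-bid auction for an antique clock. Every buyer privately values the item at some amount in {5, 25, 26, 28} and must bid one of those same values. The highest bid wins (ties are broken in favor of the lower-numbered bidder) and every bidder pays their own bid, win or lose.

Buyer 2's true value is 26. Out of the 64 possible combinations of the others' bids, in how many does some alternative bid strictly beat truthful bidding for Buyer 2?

50

Others bid (5, 5, 5): truth gives 0; bid 25 gives 1 > 0. Violating.
Others bid (5, 5, 25): truth gives 0; bid 25 gives 1 > 0. Violating.
Others bid (5, 5, 28): truth gives -26; bid 28 gives -2 > -26. Violating.
Others bid (5, 25, 5): truth gives 0; bid 25 gives 1 > 0. Violating.
Others bid (5, 5, 26): truth gives 0; no alternative beats it.
Others bid (5, 25, 26): truth gives 0; no alternative beats it.
(Checking all 64 profiles: 50 have a profitable deviation, 14 do not.)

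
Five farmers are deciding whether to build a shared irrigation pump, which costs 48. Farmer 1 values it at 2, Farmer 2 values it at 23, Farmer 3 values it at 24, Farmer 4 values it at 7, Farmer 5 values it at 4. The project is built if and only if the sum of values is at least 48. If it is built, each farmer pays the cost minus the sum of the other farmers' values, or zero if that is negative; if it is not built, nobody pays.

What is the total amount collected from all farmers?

Total value 60 ≥ cost 48, so it is built.
Farmer 1: others sum to 58; max(0, 48 - 58) = 0.
Farmer 2: others sum to 37; max(0, 48 - 37) = 11.
Farmer 3: others sum to 36; max(0, 48 - 36) = 12.
Farmer 4: others sum to 53; max(0, 48 - 53) = 0.
Farmer 5: others sum to 56; max(0, 48 - 56) = 0.
Total collected = 0 + 11 + 12 + 0 + 0 = 23.

23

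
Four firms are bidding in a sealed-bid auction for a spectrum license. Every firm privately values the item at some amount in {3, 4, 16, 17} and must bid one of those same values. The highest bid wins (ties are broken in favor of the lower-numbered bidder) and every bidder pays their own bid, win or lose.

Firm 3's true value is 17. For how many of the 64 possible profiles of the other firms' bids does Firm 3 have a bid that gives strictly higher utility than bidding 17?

Others bid (3, 3, 3): truth gives 0; bid 4 gives 13 > 0. Violating.
Others bid (3, 3, 4): truth gives 0; bid 4 gives 13 > 0. Violating.
Others bid (3, 3, 16): truth gives 0; bid 16 gives 1 > 0. Violating.
Others bid (3, 4, 3): truth gives 0; bid 16 gives 1 > 0. Violating.
Others bid (3, 3, 17): truth gives 0; no alternative beats it.
Others bid (3, 4, 17): truth gives 0; no alternative beats it.
(Checking all 64 profiles: 40 have a profitable deviation, 24 do not.)

40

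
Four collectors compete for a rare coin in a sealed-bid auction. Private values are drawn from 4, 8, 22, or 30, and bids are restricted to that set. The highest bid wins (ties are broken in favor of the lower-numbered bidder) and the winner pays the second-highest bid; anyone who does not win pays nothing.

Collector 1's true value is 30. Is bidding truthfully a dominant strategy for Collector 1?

Check each profile of the others' bids and compare truth against every alternative bid.
Others bid (4, 4, 4): truth gives 26, best alternative gives 26.
Others bid (4, 4, 8): truth gives 22, best alternative gives 22.
Others bid (4, 8, 4): truth gives 22, best alternative gives 22.
Others bid (4, 8, 8): truth gives 22, best alternative gives 22.
Others bid (8, 4, 4): truth gives 22, best alternative gives 22.
Others bid (8, 4, 8): truth gives 22, best alternative gives 22.
(Remaining 58 profiles checked similarly; truth is weakly best in each.)
In every case the truthful bid is at least as good as any alternative, so it is a dominant strategy.

Yes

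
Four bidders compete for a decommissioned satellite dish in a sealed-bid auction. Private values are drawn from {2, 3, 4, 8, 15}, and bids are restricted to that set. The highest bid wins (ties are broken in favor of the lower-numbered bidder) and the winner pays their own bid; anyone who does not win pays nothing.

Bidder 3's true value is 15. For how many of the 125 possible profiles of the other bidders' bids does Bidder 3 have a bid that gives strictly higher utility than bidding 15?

36

Others bid (2, 2, 2): truth gives 0; bid 3 gives 12 > 0. Violating.
Others bid (2, 2, 3): truth gives 0; bid 3 gives 12 > 0. Violating.
Others bid (2, 2, 4): truth gives 0; bid 4 gives 11 > 0. Violating.
Others bid (2, 2, 8): truth gives 0; bid 8 gives 7 > 0. Violating.
Others bid (2, 2, 15): truth gives 0; no alternative beats it.
Others bid (2, 3, 15): truth gives 0; no alternative beats it.
(Checking all 125 profiles: 36 have a profitable deviation, 89 do not.)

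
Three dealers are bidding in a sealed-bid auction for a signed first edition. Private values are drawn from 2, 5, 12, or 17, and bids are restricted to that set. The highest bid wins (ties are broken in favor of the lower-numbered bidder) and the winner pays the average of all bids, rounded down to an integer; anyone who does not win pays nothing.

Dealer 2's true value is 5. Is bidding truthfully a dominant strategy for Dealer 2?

Yes

Check each profile of the others' bids and compare truth against every alternative bid.
Others bid (2, 2): truth gives 2, best alternative gives 0.
Others bid (2, 5): truth gives 1, best alternative gives 0.
Others bid (2, 12): truth gives 0, best alternative gives 0.
Others bid (2, 17): truth gives 0, best alternative gives 0.
Others bid (5, 2): truth gives 0, best alternative gives 0.
Others bid (5, 5): truth gives 0, best alternative gives 0.
(Remaining 10 profiles checked similarly; truth is weakly best in each.)
In every case the truthful bid is at least as good as any alternative, so it is a dominant strategy.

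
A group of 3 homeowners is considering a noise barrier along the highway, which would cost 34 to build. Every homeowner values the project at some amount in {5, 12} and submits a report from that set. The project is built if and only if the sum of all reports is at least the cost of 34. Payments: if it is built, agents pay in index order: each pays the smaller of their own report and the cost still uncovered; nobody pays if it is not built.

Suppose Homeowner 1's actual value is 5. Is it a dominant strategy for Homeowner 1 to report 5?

Yes

Check each profile of the others' reports and compare truth against every alternative report.
Others report (12, 12): truth gives 0, best alternative gives -7.
Others report (5, 5): truth gives 0, best alternative gives 0.
Others report (5, 12): truth gives 0, best alternative gives 0.
Others report (12, 5): truth gives 0, best alternative gives 0.
In every case the truthful report is at least as good as any alternative, so it is a dominant strategy.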